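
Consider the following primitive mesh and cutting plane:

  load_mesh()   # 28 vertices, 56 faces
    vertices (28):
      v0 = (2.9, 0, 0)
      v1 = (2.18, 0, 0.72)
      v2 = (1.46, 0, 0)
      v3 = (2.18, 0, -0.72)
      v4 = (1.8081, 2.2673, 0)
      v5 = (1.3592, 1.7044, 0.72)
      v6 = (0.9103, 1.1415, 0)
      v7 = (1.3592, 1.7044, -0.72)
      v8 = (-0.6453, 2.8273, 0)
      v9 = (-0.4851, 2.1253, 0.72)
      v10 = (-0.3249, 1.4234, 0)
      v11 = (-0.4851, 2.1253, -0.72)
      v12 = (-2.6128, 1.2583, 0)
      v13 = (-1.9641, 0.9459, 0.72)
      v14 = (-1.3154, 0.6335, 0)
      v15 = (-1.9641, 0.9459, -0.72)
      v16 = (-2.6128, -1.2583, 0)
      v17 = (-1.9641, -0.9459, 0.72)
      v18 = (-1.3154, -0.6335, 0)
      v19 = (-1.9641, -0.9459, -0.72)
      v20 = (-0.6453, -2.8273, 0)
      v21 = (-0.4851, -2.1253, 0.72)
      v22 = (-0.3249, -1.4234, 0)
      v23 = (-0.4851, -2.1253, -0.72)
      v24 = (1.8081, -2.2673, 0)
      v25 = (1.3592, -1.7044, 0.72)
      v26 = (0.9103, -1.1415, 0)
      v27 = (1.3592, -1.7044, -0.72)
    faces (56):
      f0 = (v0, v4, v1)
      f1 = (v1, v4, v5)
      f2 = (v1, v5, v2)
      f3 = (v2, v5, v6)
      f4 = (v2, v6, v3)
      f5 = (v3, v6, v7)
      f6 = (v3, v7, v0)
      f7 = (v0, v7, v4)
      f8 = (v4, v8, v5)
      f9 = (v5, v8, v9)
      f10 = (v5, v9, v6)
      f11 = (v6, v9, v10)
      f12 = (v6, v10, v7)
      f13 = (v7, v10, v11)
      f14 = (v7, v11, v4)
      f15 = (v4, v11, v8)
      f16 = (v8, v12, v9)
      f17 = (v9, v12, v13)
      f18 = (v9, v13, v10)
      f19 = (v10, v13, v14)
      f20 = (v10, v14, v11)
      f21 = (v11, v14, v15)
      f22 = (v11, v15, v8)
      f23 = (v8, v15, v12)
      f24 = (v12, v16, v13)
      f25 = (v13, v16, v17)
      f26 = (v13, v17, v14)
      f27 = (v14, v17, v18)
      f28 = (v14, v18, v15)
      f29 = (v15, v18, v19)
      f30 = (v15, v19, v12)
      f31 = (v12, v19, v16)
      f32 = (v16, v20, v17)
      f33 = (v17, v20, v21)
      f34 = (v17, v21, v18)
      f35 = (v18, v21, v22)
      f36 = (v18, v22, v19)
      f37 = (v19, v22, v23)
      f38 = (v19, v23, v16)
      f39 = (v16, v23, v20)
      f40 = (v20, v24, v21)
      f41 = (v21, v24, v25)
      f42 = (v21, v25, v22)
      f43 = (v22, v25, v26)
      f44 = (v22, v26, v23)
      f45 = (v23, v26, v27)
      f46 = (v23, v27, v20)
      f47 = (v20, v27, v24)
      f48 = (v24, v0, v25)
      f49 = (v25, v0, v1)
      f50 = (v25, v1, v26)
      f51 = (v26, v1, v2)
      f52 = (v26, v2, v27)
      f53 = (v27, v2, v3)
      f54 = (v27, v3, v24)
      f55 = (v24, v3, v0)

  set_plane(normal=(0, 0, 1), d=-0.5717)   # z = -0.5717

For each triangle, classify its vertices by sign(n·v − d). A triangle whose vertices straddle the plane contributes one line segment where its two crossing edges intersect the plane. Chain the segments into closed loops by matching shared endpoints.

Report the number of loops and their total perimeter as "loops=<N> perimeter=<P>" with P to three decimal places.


loops=2 perimeter=26.484

Straddling triangles (28 of 56):
  (v2,v6,v3) [++-] → (1.91848, 0.235117, -0.5717)–(2.0317, 0, -0.5717)  len=0.2610
  (v3,v6,v7) [-+-] → (1.91848, 0.235117, -0.5717)–(1.26674, 1.58846, -0.5717)  len=1.5021
  (v3,v7,v0) [--+] → (1.67656, 1.35334, -0.5717)–(2.3283, 0, -0.5717)  len=1.5021
  (v0,v7,v4) [+-+] → (1.67656, 1.35334, -0.5717)–(1.45166, 1.82034, -0.5717)  len=0.5183
  (v6,v10,v7) [++-] → (1.01232, 1.64652, -0.5717)–(1.26674, 1.58846, -0.5717)  len=0.2610
  (v7,v10,v11) [-+-] → (1.01232, 1.64652, -0.5717)–(-0.452103, 1.98073, -0.5717)  len=1.5021
  (v7,v11,v4) [--+] → (-0.0127645, 2.15455, -0.5717)–(1.45166, 1.82034, -0.5717)  len=1.5021
  (v4,v11,v8) [+-+] → (-0.0127645, 2.15455, -0.5717)–(-0.518097, 2.26989, -0.5717)  len=0.5183
  (v10,v14,v11) [++-] → (-0.656119, 1.81803, -0.5717)–(-0.452103, 1.98073, -0.5717)  len=0.2609
  (v11,v14,v15) [-+-] → (-0.656119, 1.81803, -0.5717)–(-1.83049, 0.881554, -0.5717)  len=1.5020
  (v11,v15,v8) [--+] → (-1.69246, 1.33342, -0.5717)–(-0.518097, 2.26989, -0.5717)  len=1.5020
  (v8,v15,v12) [+-+] → (-1.69246, 1.33342, -0.5717)–(-2.09771, 1.01025, -0.5717)  len=0.5183
  (v14,v18,v15) [++-] → (-1.83049, 0.620587, -0.5717)–(-1.83049, 0.881554, -0.5717)  len=0.2610
  (v15,v18,v19) [-+-] → (-1.83049, 0.620587, -0.5717)–(-1.83049, -0.881554, -0.5717)  len=1.5021
  (v15,v19,v12) [--+] → (-2.09771, -0.491896, -0.5717)–(-2.09771, 1.01025, -0.5717)  len=1.5021
  (v12,v19,v16) [+-+] → (-2.09771, -0.491896, -0.5717)–(-2.09771, -1.01025, -0.5717)  len=0.5183
  (v18,v22,v19) [++-] → (-1.62647, -1.04425, -0.5717)–(-1.83049, -0.881554, -0.5717)  len=0.2609
  (v19,v22,v23) [-+-] → (-1.62647, -1.04425, -0.5717)–(-0.452103, -1.98073, -0.5717)  len=1.5020
  (v19,v23,v16) [--+] → (-0.923347, -1.94672, -0.5717)–(-2.09771, -1.01025, -0.5717)  len=1.5020
  (v16,v23,v20) [+-+] → (-0.923347, -1.94672, -0.5717)–(-0.518097, -2.26989, -0.5717)  len=0.5183
  (v22,v26,v23) [++-] → (-0.197686, -1.92266, -0.5717)–(-0.452103, -1.98073, -0.5717)  len=0.2610
  (v23,v26,v27) [-+-] → (-0.197686, -1.92266, -0.5717)–(1.26674, -1.58846, -0.5717)  len=1.5021
  (v23,v27,v20) [--+] → (0.946329, -1.93569, -0.5717)–(-0.518097, -2.26989, -0.5717)  len=1.5021
  (v20,v27,v24) [+-+] → (0.946329, -1.93569, -0.5717)–(1.45166, -1.82034, -0.5717)  len=0.5183
  (v26,v2,v27) [++-] → (1.37996, -1.35334, -0.5717)–(1.26674, -1.58846, -0.5717)  len=0.2610
  (v27,v2,v3) [-+-] → (1.37996, -1.35334, -0.5717)–(2.0317, 0, -0.5717)  len=1.5021
  (v27,v3,v24) [--+] → (2.1034, -0.467001, -0.5717)–(1.45166, -1.82034, -0.5717)  len=1.5021
  (v24,v3,v0) [+-+] → (2.1034, -0.467001, -0.5717)–(2.3283, 0, -0.5717)  len=0.5183

Chained into 2 loop(s):
  loop 1: 14 segments, perimeter = 12.3413
  loop 2: 14 segments, perimeter = 14.1429
Total perimeter = 26.484


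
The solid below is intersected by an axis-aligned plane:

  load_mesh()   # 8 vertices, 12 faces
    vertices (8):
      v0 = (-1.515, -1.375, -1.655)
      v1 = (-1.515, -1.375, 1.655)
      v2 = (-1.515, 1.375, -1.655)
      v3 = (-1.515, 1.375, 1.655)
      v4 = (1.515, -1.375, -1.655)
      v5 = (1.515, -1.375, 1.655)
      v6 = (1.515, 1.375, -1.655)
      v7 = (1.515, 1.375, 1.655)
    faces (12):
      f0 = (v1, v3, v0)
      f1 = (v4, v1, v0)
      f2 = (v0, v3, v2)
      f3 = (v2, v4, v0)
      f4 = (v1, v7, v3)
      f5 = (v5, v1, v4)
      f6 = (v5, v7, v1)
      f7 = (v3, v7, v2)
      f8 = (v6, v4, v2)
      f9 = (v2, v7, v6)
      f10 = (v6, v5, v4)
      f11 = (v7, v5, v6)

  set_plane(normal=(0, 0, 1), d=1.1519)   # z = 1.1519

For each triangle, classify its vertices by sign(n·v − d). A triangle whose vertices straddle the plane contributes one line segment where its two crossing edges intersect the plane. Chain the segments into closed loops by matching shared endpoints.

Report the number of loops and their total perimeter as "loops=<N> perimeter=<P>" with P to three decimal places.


loops=1 perimeter=11.560

Straddling triangles (8 of 12):
  (v1,v3,v0) [++-] → (-1.515, 0.957017, 1.1519)–(-1.515, -1.375, 1.1519)  len=2.3320
  (v4,v1,v0) [-+-] → (-1.05446, -1.375, 1.1519)–(-1.515, -1.375, 1.1519)  len=0.4605
  (v0,v3,v2) [-+-] → (-1.515, 0.957017, 1.1519)–(-1.515, 1.375, 1.1519)  len=0.4180
  (v5,v1,v4) [++-] → (-1.05446, -1.375, 1.1519)–(1.515, -1.375, 1.1519)  len=2.5695
  (v3,v7,v2) [++-] → (1.05446, 1.375, 1.1519)–(-1.515, 1.375, 1.1519)  len=2.5695
  (v2,v7,v6) [-+-] → (1.05446, 1.375, 1.1519)–(1.515, 1.375, 1.1519)  len=0.4605
  (v6,v5,v4) [-+-] → (1.515, -0.957017, 1.1519)–(1.515, -1.375, 1.1519)  len=0.4180
  (v7,v5,v6) [++-] → (1.515, -0.957017, 1.1519)–(1.515, 1.375, 1.1519)  len=2.3320

Chained into 1 loop(s):
  loop 1: 8 segments, perimeter = 11.5600
Total perimeter = 11.560


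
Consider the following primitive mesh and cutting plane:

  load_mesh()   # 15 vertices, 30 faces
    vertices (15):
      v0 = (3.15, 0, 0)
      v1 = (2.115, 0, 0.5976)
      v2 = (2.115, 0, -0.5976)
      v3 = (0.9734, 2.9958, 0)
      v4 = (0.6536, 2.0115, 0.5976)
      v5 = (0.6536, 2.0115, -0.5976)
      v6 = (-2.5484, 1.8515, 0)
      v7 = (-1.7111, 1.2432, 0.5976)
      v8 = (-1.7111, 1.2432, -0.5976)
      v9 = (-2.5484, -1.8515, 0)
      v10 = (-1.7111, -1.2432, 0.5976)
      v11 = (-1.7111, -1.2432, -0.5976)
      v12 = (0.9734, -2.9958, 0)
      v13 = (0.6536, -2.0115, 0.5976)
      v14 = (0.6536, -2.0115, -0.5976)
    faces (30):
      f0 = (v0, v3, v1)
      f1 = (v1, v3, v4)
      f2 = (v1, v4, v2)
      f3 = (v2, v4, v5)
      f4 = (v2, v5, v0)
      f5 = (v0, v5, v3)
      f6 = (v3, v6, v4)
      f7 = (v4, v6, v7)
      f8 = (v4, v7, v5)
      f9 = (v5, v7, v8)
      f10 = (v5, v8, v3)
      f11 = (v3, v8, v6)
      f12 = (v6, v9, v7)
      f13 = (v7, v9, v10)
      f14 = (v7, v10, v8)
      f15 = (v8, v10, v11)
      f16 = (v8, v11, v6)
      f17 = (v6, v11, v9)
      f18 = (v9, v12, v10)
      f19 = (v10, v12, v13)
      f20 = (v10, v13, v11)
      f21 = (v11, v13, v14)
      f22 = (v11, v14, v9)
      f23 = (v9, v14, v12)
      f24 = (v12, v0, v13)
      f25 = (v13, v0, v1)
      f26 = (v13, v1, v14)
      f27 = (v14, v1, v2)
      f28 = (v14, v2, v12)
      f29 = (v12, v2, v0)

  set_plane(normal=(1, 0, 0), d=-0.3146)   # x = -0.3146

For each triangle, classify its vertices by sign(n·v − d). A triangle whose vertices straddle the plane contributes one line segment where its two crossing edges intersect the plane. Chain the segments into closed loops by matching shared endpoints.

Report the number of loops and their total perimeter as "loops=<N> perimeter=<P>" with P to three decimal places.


Straddling triangles (12 of 30):
  (v3,v6,v4) [+-+] → (-0.3146, 2.5773, 0)–(-0.3146, 1.96312, 0.416902)  len=0.7423
  (v4,v6,v7) [+--] → (-0.3146, 1.96312, 0.416902)–(-0.3146, 1.69693, 0.5976)  len=0.3217
  (v4,v7,v5) [+-+] → (-0.3146, 1.69693, 0.5976)–(-0.3146, 1.69693, -0.108239)  len=0.7058
  (v5,v7,v8) [+--] → (-0.3146, 1.69693, -0.108239)–(-0.3146, 1.69693, -0.5976)  len=0.4894
  (v5,v8,v3) [+-+] → (-0.3146, 1.69693, -0.5976)–(-0.3146, 2.15492, -0.286723)  len=0.5535
  (v3,v8,v6) [+--] → (-0.3146, 2.15492, -0.286723)–(-0.3146, 2.5773, 0)  len=0.5105
  (v9,v12,v10) [-+-] → (-0.3146, -2.5773, 0)–(-0.3146, -2.15492, 0.286723)  len=0.5105
  (v10,v12,v13) [-++] → (-0.3146, -2.15492, 0.286723)–(-0.3146, -1.69693, 0.5976)  len=0.5535
  (v10,v13,v11) [-+-] → (-0.3146, -1.69693, 0.5976)–(-0.3146, -1.69693, 0.108239)  len=0.4894
  (v11,v13,v14) [-++] → (-0.3146, -1.69693, 0.108239)–(-0.3146, -1.69693, -0.5976)  len=0.7058
  (v11,v14,v9) [-+-] → (-0.3146, -1.69693, -0.5976)–(-0.3146, -1.96312, -0.416902)  len=0.3217
  (v9,v14,v12) [-++] → (-0.3146, -1.96312, -0.416902)–(-0.3146, -2.5773, 0)  len=0.7423

Chained into 2 loop(s):
  loop 1: 6 segments, perimeter = 3.3233
  loop 2: 6 segments, perimeter = 3.3233
Total perimeter = 6.647

loops=2 perimeter=6.647


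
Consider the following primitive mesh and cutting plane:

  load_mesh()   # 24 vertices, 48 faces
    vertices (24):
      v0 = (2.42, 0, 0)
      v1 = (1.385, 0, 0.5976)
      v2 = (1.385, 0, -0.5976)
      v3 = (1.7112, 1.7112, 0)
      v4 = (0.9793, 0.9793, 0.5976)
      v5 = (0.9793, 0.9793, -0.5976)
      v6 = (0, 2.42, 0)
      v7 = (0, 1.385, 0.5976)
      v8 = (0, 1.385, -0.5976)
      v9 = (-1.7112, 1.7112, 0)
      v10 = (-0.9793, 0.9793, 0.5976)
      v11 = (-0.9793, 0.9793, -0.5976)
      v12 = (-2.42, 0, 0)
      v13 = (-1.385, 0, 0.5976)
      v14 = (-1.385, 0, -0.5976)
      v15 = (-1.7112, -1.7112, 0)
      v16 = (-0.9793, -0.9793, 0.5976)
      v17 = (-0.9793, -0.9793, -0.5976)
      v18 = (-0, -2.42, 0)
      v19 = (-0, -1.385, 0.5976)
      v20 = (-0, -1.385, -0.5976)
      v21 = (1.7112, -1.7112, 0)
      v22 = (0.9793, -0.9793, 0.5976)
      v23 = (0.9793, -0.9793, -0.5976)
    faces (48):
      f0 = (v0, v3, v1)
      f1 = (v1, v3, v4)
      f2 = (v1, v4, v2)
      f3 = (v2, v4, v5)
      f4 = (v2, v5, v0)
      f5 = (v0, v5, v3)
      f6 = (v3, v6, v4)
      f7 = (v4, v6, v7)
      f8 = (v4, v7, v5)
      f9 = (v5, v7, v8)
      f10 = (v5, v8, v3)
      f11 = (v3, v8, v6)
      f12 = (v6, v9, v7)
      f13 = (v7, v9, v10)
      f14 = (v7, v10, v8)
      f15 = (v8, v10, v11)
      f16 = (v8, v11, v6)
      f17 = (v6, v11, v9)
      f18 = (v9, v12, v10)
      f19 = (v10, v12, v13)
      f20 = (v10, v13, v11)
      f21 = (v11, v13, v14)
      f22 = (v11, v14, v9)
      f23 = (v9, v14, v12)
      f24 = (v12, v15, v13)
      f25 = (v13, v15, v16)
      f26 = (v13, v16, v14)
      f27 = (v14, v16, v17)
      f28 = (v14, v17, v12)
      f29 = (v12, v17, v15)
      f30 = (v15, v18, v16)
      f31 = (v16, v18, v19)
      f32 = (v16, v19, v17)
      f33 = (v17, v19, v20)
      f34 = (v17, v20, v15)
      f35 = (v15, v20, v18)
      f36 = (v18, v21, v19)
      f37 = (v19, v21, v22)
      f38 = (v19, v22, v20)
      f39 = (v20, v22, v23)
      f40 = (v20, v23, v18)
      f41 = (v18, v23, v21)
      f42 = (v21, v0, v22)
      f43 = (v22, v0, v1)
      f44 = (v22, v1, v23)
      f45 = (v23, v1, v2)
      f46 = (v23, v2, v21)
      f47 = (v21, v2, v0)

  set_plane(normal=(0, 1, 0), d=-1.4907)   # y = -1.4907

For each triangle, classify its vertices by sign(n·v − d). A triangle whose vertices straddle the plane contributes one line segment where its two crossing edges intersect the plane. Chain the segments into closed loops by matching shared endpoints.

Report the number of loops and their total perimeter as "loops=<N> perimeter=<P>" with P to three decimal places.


loops=1 perimeter=7.571

Straddling triangles (14 of 48):
  (v12,v15,v13) [+-+] → (-1.80253, -1.4907, 0)–(-1.66917, -1.4907, 0.0770049)  len=0.1540
  (v13,v15,v16) [+-+] → (-1.66917, -1.4907, 0.0770049)–(-1.4907, -1.4907, 0.180039)  len=0.2061
  (v12,v17,v15) [++-] → (-1.4907, -1.4907, -0.180039)–(-1.80253, -1.4907, 0)  len=0.3601
  (v15,v18,v16) [--+] → (-0.631681, -1.4907, 0.385472)–(-1.4907, -1.4907, 0.180039)  len=0.8832
  (v16,v18,v19) [+-+] → (-0.631681, -1.4907, 0.385472)–(0, -1.4907, 0.53657)  len=0.6495
  (v17,v20,v15) [++-] → (-0.554488, -1.4907, -0.403957)–(-1.4907, -1.4907, -0.180039)  len=0.9626
  (v15,v20,v18) [-+-] → (-0.554488, -1.4907, -0.403957)–(0, -1.4907, -0.53657)  len=0.5701
  (v18,v21,v19) [--+] → (0.554488, -1.4907, 0.403957)–(0, -1.4907, 0.53657)  len=0.5701
  (v19,v21,v22) [+-+] → (0.554488, -1.4907, 0.403957)–(1.4907, -1.4907, 0.180039)  len=0.9626
  (v20,v23,v18) [++-] → (0.631681, -1.4907, -0.385472)–(0, -1.4907, -0.53657)  len=0.6495
  (v18,v23,v21) [-+-] → (0.631681, -1.4907, -0.385472)–(1.4907, -1.4907, -0.180039)  len=0.8832
  (v21,v0,v22) [-++] → (1.80253, -1.4907, 0)–(1.4907, -1.4907, 0.180039)  len=0.3601
  (v23,v2,v21) [++-] → (1.66917, -1.4907, -0.0770049)–(1.4907, -1.4907, -0.180039)  len=0.2061
  (v21,v2,v0) [-++] → (1.66917, -1.4907, -0.0770049)–(1.80253, -1.4907, 0)  len=0.1540

Chained into 1 loop(s):
  loop 1: 14 segments, perimeter = 7.5713
Total perimeter = 7.571


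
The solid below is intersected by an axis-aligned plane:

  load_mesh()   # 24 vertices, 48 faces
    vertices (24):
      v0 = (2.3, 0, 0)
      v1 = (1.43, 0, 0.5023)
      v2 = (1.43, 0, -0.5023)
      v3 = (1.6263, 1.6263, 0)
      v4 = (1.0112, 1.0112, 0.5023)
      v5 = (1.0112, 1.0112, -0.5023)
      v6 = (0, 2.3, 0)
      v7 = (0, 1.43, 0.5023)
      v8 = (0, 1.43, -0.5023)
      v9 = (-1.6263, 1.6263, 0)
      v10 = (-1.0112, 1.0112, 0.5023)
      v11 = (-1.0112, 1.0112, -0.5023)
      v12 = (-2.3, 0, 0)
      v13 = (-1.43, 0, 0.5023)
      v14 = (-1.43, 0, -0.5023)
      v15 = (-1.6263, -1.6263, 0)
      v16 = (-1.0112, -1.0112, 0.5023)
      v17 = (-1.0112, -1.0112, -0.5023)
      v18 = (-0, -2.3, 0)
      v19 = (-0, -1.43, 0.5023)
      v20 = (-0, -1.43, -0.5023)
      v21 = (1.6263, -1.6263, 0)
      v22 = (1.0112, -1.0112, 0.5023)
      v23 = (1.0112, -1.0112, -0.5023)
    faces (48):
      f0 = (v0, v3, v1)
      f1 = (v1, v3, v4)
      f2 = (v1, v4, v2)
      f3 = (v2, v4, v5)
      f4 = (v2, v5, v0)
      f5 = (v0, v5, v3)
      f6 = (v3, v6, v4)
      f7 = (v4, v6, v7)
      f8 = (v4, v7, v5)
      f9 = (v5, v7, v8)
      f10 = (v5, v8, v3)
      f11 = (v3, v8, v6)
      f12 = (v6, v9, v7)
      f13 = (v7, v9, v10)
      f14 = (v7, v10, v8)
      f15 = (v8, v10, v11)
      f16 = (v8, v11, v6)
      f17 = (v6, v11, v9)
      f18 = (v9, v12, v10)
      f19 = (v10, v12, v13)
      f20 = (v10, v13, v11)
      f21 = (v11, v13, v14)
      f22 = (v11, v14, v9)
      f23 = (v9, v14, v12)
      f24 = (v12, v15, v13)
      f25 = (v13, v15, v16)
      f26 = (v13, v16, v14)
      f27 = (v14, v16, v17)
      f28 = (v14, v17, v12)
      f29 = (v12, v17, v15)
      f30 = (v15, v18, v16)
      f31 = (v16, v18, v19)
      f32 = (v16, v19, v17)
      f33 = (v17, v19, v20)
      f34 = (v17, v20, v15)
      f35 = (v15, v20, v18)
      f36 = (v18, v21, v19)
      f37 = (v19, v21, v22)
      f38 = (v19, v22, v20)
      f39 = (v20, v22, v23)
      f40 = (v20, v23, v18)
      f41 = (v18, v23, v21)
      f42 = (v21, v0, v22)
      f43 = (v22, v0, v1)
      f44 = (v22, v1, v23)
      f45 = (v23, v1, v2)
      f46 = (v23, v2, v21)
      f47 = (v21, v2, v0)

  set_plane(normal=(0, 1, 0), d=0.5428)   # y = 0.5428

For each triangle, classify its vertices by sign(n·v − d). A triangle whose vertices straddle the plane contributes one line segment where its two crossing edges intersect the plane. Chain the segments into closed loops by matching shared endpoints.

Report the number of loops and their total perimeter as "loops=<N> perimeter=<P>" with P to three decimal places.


loops=2 perimeter=6.027

Straddling triangles (12 of 48):
  (v0,v3,v1) [-+-] → (2.07514, 0.5428, 0)–(1.49552, 0.5428, 0.33465)  len=0.6693
  (v1,v3,v4) [-++] → (1.49552, 0.5428, 0.33465)–(1.20519, 0.5428, 0.5023)  len=0.3353
  (v1,v4,v2) [-+-] → (1.20519, 0.5428, 0.5023)–(1.20519, 0.5428, 0.0369572)  len=0.4653
  (v2,v4,v5) [-++] → (1.20519, 0.5428, 0.0369572)–(1.20519, 0.5428, -0.5023)  len=0.5393
  (v2,v5,v0) [-+-] → (1.20519, 0.5428, -0.5023)–(1.60819, 0.5428, -0.269629)  len=0.4653
  (v0,v5,v3) [-++] → (1.60819, 0.5428, -0.269629)–(2.07514, 0.5428, 0)  len=0.5392
  (v9,v12,v10) [+-+] → (-2.07514, 0.5428, 0)–(-1.60819, 0.5428, 0.269629)  len=0.5392
  (v10,v12,v13) [+--] → (-1.60819, 0.5428, 0.269629)–(-1.20519, 0.5428, 0.5023)  len=0.4653
  (v10,v13,v11) [+-+] → (-1.20519, 0.5428, 0.5023)–(-1.20519, 0.5428, -0.0369572)  len=0.5393
  (v11,v13,v14) [+--] → (-1.20519, 0.5428, -0.0369572)–(-1.20519, 0.5428, -0.5023)  len=0.4653
  (v11,v14,v9) [+-+] → (-1.20519, 0.5428, -0.5023)–(-1.49552, 0.5428, -0.33465)  len=0.3353
  (v9,v14,v12) [+--] → (-1.49552, 0.5428, -0.33465)–(-2.07514, 0.5428, 0)  len=0.6693

Chained into 2 loop(s):
  loop 1: 6 segments, perimeter = 3.0137
  loop 2: 6 segments, perimeter = 3.0137
Total perimeter = 6.027


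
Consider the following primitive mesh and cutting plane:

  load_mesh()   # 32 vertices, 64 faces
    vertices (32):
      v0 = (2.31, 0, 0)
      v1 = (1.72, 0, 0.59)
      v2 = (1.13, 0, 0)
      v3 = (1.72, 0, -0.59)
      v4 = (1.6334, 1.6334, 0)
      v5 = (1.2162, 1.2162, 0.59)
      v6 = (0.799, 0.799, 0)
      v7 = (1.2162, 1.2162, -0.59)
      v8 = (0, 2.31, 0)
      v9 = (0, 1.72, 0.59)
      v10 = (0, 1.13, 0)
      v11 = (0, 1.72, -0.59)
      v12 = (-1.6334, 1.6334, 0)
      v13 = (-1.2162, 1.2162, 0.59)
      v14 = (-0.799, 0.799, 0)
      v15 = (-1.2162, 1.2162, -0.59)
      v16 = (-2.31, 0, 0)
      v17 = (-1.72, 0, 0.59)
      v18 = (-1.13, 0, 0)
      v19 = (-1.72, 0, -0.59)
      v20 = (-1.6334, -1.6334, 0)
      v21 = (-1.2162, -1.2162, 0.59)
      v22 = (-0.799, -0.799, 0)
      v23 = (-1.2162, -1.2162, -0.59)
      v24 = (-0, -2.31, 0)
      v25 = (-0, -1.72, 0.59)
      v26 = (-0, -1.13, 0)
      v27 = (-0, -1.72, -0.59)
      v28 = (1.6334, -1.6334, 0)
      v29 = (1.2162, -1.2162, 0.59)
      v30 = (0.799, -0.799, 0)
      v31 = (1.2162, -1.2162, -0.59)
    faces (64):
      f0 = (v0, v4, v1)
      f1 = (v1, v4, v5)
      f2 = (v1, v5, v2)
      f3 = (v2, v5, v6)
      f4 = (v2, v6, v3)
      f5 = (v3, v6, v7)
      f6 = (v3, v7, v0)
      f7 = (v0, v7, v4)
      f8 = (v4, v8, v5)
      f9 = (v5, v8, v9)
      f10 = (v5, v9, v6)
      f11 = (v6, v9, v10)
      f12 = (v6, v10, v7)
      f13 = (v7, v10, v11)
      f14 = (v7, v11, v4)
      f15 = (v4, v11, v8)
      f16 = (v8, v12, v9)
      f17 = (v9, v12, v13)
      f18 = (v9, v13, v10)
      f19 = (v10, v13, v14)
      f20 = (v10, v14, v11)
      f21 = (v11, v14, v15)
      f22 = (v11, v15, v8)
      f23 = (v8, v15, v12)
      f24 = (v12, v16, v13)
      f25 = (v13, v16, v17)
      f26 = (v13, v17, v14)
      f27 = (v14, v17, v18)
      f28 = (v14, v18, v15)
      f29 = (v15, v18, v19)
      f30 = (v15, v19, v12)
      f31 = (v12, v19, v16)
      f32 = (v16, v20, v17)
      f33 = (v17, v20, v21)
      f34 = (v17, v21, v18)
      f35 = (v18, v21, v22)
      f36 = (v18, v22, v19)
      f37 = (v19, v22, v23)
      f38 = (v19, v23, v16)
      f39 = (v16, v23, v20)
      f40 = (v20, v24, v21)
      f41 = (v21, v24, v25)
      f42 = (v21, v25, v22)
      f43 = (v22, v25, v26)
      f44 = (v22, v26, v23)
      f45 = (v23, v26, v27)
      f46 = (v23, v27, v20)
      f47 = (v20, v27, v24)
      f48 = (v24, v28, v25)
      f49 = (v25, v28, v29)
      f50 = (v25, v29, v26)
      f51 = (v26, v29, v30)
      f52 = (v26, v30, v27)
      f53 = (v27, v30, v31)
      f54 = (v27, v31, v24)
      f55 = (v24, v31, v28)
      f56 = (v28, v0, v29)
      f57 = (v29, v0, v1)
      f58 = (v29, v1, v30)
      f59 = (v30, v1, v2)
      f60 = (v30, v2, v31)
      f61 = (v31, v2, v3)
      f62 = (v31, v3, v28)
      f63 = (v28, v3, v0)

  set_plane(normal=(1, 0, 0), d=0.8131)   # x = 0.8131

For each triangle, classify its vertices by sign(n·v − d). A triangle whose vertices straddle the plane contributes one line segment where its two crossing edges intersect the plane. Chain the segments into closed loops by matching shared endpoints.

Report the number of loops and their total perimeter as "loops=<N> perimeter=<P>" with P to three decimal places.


Straddling triangles (20 of 64):
  (v2,v5,v6) [++-] → (0.8131, 0.8131, 0.0199401)–(0.8131, 0.764964, 0)  len=0.0521
  (v2,v6,v3) [+-+] → (0.8131, 0.764964, 0)–(0.8131, 0.786768, -0.00903257)  len=0.0236
  (v3,v6,v7) [+-+] → (0.8131, 0.786768, -0.00903257)–(0.8131, 0.8131, -0.0199401)  len=0.0285
  (v4,v8,v5) [+-+] → (0.8131, 1.97319, 0)–(0.8131, 1.57873, 0.394449)  len=0.5578
  (v5,v8,v9) [+--] → (0.8131, 1.57873, 0.394449)–(0.8131, 1.38318, 0.59)  len=0.2766
  (v5,v9,v6) [+--] → (0.8131, 1.38318, 0.59)–(0.8131, 0.8131, 0.0199401)  len=0.8062
  (v6,v10,v7) [--+] → (0.8131, 1.18763, -0.394449)–(0.8131, 0.8131, -0.0199401)  len=0.5297
  (v7,v10,v11) [+--] → (0.8131, 1.18763, -0.394449)–(0.8131, 1.38318, -0.59)  len=0.2766
  (v7,v11,v4) [+-+] → (0.8131, 1.38318, -0.59)–(0.8131, 1.67689, -0.2963)  len=0.4154
  (v4,v11,v8) [+--] → (0.8131, 1.67689, -0.2963)–(0.8131, 1.97319, 0)  len=0.4190
  (v24,v28,v25) [-+-] → (0.8131, -1.97319, 0)–(0.8131, -1.67689, 0.2963)  len=0.4190
  (v25,v28,v29) [-++] → (0.8131, -1.67689, 0.2963)–(0.8131, -1.38318, 0.59)  len=0.4154
  (v25,v29,v26) [-+-] → (0.8131, -1.38318, 0.59)–(0.8131, -1.18763, 0.394449)  len=0.2766
  (v26,v29,v30) [-+-] → (0.8131, -1.18763, 0.394449)–(0.8131, -0.8131, 0.0199401)  len=0.5297
  (v27,v30,v31) [--+] → (0.8131, -0.8131, -0.0199401)–(0.8131, -1.38318, -0.59)  len=0.8062
  (v27,v31,v24) [-+-] → (0.8131, -1.38318, -0.59)–(0.8131, -1.57873, -0.394449)  len=0.2766
  (v24,v31,v28) [-++] → (0.8131, -1.57873, -0.394449)–(0.8131, -1.97319, 0)  len=0.5578
  (v29,v1,v30) [++-] → (0.8131, -0.786768, 0.00903257)–(0.8131, -0.8131, 0.0199401)  len=0.0285
  (v30,v1,v2) [-++] → (0.8131, -0.786768, 0.00903257)–(0.8131, -0.764964, 0)  len=0.0236
  (v30,v2,v31) [-++] → (0.8131, -0.764964, 0)–(0.8131, -0.8131, -0.0199401)  len=0.0521

Chained into 2 loop(s):
  loop 1: 10 segments, perimeter = 3.3854
  loop 2: 10 segments, perimeter = 3.3854
Total perimeter = 6.771

loops=2 perimeter=6.771


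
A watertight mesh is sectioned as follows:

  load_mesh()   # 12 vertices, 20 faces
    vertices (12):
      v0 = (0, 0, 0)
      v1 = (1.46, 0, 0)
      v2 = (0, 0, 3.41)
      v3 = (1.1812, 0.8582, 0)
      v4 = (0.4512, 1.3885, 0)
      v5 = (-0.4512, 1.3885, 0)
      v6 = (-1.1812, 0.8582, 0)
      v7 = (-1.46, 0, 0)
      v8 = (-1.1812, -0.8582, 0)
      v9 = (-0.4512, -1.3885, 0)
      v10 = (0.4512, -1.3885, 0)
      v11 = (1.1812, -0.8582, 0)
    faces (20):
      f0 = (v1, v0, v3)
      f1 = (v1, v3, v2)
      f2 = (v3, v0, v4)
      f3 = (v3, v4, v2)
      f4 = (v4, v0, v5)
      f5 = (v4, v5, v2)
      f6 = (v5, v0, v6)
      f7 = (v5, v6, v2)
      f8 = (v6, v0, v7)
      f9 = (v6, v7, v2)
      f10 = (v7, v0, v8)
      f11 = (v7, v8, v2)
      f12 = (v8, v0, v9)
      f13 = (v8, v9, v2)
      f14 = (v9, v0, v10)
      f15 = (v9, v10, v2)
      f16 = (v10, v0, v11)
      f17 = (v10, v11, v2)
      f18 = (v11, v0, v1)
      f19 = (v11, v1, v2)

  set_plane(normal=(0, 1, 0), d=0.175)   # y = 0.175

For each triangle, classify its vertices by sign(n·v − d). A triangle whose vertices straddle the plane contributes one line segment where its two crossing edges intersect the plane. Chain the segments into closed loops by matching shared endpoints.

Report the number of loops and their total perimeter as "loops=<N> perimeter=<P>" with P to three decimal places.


loops=1 perimeter=9.472

Straddling triangles (10 of 20):
  (v1,v0,v3) [--+] → (0.240865, 0.175, 0)–(1.40315, 0.175, 0)  len=1.1623
  (v1,v3,v2) [-+-] → (1.40315, 0.175, 0)–(0.240865, 0.175, 2.71465)  len=2.9530
  (v3,v0,v4) [+-+] → (0.240865, 0.175, 0)–(0.0568671, 0.175, 0)  len=0.1840
  (v3,v4,v2) [++-] → (0.0568671, 0.175, 2.98022)–(0.240865, 0.175, 2.71465)  len=0.3231
  (v4,v0,v5) [+-+] → (0.0568671, 0.175, 0)–(-0.0568671, 0.175, 0)  len=0.1137
  (v4,v5,v2) [++-] → (-0.0568671, 0.175, 2.98022)–(0.0568671, 0.175, 2.98022)  len=0.1137
  (v5,v0,v6) [+-+] → (-0.0568671, 0.175, 0)–(-0.240865, 0.175, 0)  len=0.1840
  (v5,v6,v2) [++-] → (-0.240865, 0.175, 2.71465)–(-0.0568671, 0.175, 2.98022)  len=0.3231
  (v6,v0,v7) [+--] → (-0.240865, 0.175, 0)–(-1.40315, 0.175, 0)  len=1.1623
  (v6,v7,v2) [+--] → (-1.40315, 0.175, 0)–(-0.240865, 0.175, 2.71465)  len=2.9530

Chained into 1 loop(s):
  loop 1: 10 segments, perimeter = 9.4722
Total perimeter = 9.472


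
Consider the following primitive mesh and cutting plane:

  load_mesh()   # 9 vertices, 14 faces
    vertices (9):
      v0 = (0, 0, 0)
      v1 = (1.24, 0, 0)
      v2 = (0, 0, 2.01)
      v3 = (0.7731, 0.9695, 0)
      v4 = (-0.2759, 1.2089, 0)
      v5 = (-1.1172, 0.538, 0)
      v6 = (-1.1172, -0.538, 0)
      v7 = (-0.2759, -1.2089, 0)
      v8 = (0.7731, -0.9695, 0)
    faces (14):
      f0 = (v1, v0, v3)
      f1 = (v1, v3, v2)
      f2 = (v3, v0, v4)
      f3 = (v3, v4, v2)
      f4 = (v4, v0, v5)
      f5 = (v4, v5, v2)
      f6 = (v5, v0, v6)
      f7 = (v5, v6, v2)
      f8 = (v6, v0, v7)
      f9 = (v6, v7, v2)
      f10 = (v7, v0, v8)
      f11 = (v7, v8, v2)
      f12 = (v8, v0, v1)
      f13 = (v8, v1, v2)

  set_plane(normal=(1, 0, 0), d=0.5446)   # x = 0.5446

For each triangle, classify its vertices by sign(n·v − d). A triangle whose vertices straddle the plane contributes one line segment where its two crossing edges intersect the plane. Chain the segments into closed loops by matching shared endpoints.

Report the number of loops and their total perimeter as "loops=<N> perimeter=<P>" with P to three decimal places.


Straddling triangles (8 of 14):
  (v1,v0,v3) [+-+] → (0.5446, 0, 0)–(0.5446, 0.682951, 0)  len=0.6830
  (v1,v3,v2) [++-] → (0.5446, 0.682951, 0.594082)–(0.5446, 0, 1.12722)  len=0.8664
  (v3,v0,v4) [+--] → (0.5446, 0.682951, 0)–(0.5446, 1.02165, 0)  len=0.3387
  (v3,v4,v2) [+--] → (0.5446, 1.02165, 0)–(0.5446, 0.682951, 0.594082)  len=0.6838
  (v7,v0,v8) [--+] → (0.5446, -0.682951, 0)–(0.5446, -1.02165, 0)  len=0.3387
  (v7,v8,v2) [-+-] → (0.5446, -1.02165, 0)–(0.5446, -0.682951, 0.594082)  len=0.6838
  (v8,v0,v1) [+-+] → (0.5446, -0.682951, 0)–(0.5446, 0, 0)  len=0.6830
  (v8,v1,v2) [++-] → (0.5446, 0, 1.12722)–(0.5446, -0.682951, 0.594082)  len=0.8664

Chained into 1 loop(s):
  loop 1: 8 segments, perimeter = 5.1438
Total perimeter = 5.144

loops=1 perimeter=5.144


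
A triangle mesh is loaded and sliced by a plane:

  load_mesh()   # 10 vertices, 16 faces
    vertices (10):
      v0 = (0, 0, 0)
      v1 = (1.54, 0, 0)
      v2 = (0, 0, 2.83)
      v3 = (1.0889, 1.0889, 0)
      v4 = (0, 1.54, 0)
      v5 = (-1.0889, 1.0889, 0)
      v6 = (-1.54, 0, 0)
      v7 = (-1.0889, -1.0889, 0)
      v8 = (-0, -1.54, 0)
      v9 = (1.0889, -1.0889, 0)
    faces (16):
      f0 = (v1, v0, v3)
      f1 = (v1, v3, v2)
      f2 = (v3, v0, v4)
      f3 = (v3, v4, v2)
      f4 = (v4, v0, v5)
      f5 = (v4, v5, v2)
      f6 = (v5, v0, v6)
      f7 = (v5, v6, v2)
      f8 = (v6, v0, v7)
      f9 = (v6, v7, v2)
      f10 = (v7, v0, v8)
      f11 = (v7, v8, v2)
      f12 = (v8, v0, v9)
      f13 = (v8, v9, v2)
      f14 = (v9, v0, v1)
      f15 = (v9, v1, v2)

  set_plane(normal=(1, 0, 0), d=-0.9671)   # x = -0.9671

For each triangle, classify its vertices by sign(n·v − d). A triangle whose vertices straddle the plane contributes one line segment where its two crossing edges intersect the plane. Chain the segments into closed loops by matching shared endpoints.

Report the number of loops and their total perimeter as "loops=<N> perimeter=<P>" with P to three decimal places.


loops=1 perimeter=5.430

Straddling triangles (8 of 16):
  (v4,v0,v5) [++-] → (-0.9671, 0.9671, 0)–(-0.9671, 1.13936, 0)  len=0.1723
  (v4,v5,v2) [+-+] → (-0.9671, 1.13936, 0)–(-0.9671, 0.9671, 0.316552)  len=0.3604
  (v5,v0,v6) [-+-] → (-0.9671, 0.9671, 0)–(-0.9671, 0, 0)  len=0.9671
  (v5,v6,v2) [--+] → (-0.9671, 0, 1.0528)–(-0.9671, 0.9671, 0.316552)  len=1.2155
  (v6,v0,v7) [-+-] → (-0.9671, 0, 0)–(-0.9671, -0.9671, 0)  len=0.9671
  (v6,v7,v2) [--+] → (-0.9671, -0.9671, 0.316552)–(-0.9671, 0, 1.0528)  len=1.2155
  (v7,v0,v8) [-++] → (-0.9671, -0.9671, 0)–(-0.9671, -1.13936, 0)  len=0.1723
  (v7,v8,v2) [-++] → (-0.9671, -1.13936, 0)–(-0.9671, -0.9671, 0.316552)  len=0.3604

Chained into 1 loop(s):
  loop 1: 8 segments, perimeter = 5.4304
Total perimeter = 5.430


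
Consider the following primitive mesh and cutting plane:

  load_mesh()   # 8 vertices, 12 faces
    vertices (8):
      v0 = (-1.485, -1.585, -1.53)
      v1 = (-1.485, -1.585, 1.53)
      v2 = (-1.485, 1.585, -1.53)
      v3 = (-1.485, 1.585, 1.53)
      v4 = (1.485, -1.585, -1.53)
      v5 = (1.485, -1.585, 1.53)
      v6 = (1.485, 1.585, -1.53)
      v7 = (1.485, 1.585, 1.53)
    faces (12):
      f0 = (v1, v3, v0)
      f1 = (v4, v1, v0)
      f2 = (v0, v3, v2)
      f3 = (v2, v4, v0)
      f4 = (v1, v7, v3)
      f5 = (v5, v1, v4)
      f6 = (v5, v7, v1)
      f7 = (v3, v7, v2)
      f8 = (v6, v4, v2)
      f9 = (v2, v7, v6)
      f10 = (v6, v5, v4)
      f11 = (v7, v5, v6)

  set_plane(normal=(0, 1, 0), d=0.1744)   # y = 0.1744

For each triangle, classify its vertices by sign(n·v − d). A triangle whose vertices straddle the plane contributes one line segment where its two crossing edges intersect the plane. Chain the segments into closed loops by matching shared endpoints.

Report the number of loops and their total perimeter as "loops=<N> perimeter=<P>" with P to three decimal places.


Straddling triangles (8 of 12):
  (v1,v3,v0) [-+-] → (-1.485, 0.1744, 1.53)–(-1.485, 0.1744, 0.168348)  len=1.3617
  (v0,v3,v2) [-++] → (-1.485, 0.1744, 0.168348)–(-1.485, 0.1744, -1.53)  len=1.6983
  (v2,v4,v0) [+--] → (-0.163397, 0.1744, -1.53)–(-1.485, 0.1744, -1.53)  len=1.3216
  (v1,v7,v3) [-++] → (0.163397, 0.1744, 1.53)–(-1.485, 0.1744, 1.53)  len=1.6484
  (v5,v7,v1) [-+-] → (1.485, 0.1744, 1.53)–(0.163397, 0.1744, 1.53)  len=1.3216
  (v6,v4,v2) [+-+] → (1.485, 0.1744, -1.53)–(-0.163397, 0.1744, -1.53)  len=1.6484
  (v6,v5,v4) [+--] → (1.485, 0.1744, -0.168348)–(1.485, 0.1744, -1.53)  len=1.3617
  (v7,v5,v6) [+-+] → (1.485, 0.1744, 1.53)–(1.485, 0.1744, -0.168348)  len=1.6983

Chained into 1 loop(s):
  loop 1: 8 segments, perimeter = 12.0600
Total perimeter = 12.060

loops=1 perimeter=12.060


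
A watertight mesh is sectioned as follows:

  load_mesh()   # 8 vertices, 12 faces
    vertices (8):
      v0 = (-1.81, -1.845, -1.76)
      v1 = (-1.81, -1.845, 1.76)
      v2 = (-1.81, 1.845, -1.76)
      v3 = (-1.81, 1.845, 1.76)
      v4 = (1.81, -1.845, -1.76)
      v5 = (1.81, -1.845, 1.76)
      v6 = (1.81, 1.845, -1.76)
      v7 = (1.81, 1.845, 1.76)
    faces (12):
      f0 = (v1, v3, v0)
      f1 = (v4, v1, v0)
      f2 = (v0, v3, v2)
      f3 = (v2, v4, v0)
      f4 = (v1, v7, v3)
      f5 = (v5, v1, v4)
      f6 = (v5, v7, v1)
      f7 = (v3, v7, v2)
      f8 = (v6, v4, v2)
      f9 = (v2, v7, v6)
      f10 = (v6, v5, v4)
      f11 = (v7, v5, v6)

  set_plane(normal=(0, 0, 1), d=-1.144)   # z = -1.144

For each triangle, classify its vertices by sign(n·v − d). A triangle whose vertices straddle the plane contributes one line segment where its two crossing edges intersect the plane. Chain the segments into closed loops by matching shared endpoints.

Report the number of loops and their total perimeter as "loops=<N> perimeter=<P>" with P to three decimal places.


Straddling triangles (8 of 12):
  (v1,v3,v0) [++-] → (-1.81, -1.19925, -1.144)–(-1.81, -1.845, -1.144)  len=0.6458
  (v4,v1,v0) [-+-] → (1.1765, -1.845, -1.144)–(-1.81, -1.845, -1.144)  len=2.9865
  (v0,v3,v2) [-+-] → (-1.81, -1.19925, -1.144)–(-1.81, 1.845, -1.144)  len=3.0442
  (v5,v1,v4) [++-] → (1.1765, -1.845, -1.144)–(1.81, -1.845, -1.144)  len=0.6335
  (v3,v7,v2) [++-] → (-1.1765, 1.845, -1.144)–(-1.81, 1.845, -1.144)  len=0.6335
  (v2,v7,v6) [-+-] → (-1.1765, 1.845, -1.144)–(1.81, 1.845, -1.144)  len=2.9865
  (v6,v5,v4) [-+-] → (1.81, 1.19925, -1.144)–(1.81, -1.845, -1.144)  len=3.0442
  (v7,v5,v6) [++-] → (1.81, 1.19925, -1.144)–(1.81, 1.845, -1.144)  len=0.6458

Chained into 1 loop(s):
  loop 1: 8 segments, perimeter = 14.6200
Total perimeter = 14.620

loops=1 perimeter=14.620


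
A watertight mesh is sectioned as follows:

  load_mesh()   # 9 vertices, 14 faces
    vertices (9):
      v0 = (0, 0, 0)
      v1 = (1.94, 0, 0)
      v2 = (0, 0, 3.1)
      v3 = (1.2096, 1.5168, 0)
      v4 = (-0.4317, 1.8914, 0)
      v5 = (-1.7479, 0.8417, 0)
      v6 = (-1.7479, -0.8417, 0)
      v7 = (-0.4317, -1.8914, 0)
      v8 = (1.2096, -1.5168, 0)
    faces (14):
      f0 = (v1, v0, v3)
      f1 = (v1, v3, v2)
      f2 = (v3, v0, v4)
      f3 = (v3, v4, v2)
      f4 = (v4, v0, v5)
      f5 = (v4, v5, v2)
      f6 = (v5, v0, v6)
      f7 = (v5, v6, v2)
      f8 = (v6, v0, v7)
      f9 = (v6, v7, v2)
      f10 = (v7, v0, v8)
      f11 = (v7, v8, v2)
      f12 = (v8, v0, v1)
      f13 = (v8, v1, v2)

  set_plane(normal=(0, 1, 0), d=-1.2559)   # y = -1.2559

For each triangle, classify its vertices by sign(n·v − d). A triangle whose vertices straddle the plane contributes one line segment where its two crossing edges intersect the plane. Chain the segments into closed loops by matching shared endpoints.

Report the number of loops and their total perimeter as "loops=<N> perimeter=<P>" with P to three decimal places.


Straddling triangles (6 of 14):
  (v6,v0,v7) [++-] → (-0.286651, -1.2559, 0)–(-1.22854, -1.2559, 0)  len=0.9419
  (v6,v7,v2) [+-+] → (-1.22854, -1.2559, 0)–(-0.286651, -1.2559, 1.04158)  len=1.4043
  (v7,v0,v8) [-+-] → (-0.286651, -1.2559, 0)–(1.00154, -1.2559, 0)  len=1.2882
  (v7,v8,v2) [--+] → (1.00154, -1.2559, 0.533221)–(-0.286651, -1.2559, 1.04158)  len=1.3849
  (v8,v0,v1) [-++] → (1.00154, -1.2559, 0)–(1.33523, -1.2559, 0)  len=0.3337
  (v8,v1,v2) [-++] → (1.33523, -1.2559, 0)–(1.00154, -1.2559, 0.533221)  len=0.6290

Chained into 1 loop(s):
  loop 1: 6 segments, perimeter = 5.9820
Total perimeter = 5.982

loops=1 perimeter=5.982


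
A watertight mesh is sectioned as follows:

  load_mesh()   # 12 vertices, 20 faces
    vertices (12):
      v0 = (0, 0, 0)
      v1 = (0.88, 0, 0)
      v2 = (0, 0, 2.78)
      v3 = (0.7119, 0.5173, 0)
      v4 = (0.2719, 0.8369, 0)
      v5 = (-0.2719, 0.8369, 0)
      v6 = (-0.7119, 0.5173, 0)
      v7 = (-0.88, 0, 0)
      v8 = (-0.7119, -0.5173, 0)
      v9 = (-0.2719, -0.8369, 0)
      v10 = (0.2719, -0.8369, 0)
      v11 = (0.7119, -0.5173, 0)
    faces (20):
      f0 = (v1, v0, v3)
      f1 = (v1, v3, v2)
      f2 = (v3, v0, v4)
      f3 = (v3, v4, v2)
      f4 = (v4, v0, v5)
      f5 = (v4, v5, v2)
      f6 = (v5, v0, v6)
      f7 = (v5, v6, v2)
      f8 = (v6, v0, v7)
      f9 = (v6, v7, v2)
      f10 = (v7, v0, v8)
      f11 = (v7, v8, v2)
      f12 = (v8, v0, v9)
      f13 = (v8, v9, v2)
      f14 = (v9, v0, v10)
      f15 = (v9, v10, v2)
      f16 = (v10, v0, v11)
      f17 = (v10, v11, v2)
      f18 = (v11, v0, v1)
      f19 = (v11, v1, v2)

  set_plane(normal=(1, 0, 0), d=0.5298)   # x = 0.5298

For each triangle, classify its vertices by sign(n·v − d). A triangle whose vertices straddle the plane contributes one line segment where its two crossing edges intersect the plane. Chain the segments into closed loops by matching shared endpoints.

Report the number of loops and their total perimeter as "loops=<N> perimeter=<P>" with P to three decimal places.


Straddling triangles (8 of 20):
  (v1,v0,v3) [+-+] → (0.5298, 0, 0)–(0.5298, 0.384978, 0)  len=0.3850
  (v1,v3,v2) [++-] → (0.5298, 0.384978, 0.711108)–(0.5298, 0, 1.10631)  len=0.5517
  (v3,v0,v4) [+--] → (0.5298, 0.384978, 0)–(0.5298, 0.649571, 0)  len=0.2646
  (v3,v4,v2) [+--] → (0.5298, 0.649571, 0)–(0.5298, 0.384978, 0.711108)  len=0.7587
  (v10,v0,v11) [--+] → (0.5298, -0.384978, 0)–(0.5298, -0.649571, 0)  len=0.2646
  (v10,v11,v2) [-+-] → (0.5298, -0.649571, 0)–(0.5298, -0.384978, 0.711108)  len=0.7587
  (v11,v0,v1) [+-+] → (0.5298, -0.384978, 0)–(0.5298, 0, 0)  len=0.3850
  (v11,v1,v2) [++-] → (0.5298, 0, 1.10631)–(0.5298, -0.384978, 0.711108)  len=0.5517

Chained into 1 loop(s):
  loop 1: 8 segments, perimeter = 3.9201
Total perimeter = 3.920

loops=1 perimeter=3.920


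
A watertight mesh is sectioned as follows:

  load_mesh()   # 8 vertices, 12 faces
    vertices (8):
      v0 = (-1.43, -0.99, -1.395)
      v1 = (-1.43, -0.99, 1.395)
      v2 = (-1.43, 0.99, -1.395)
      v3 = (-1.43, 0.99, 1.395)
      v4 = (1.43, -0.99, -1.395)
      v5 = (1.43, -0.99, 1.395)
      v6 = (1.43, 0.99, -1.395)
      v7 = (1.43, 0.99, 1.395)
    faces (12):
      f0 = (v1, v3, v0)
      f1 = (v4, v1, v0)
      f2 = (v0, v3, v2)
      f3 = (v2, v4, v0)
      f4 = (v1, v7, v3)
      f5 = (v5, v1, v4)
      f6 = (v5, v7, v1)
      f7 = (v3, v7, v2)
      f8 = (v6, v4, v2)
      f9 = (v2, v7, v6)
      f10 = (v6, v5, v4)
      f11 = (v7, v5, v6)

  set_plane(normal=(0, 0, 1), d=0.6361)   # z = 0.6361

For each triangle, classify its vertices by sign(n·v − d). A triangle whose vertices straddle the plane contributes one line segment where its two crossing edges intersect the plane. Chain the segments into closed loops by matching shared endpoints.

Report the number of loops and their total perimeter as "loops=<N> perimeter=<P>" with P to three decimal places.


loops=1 perimeter=9.680

Straddling triangles (8 of 12):
  (v1,v3,v0) [++-] → (-1.43, 0.451426, 0.6361)–(-1.43, -0.99, 0.6361)  len=1.4414
  (v4,v1,v0) [-+-] → (-0.652059, -0.99, 0.6361)–(-1.43, -0.99, 0.6361)  len=0.7779
  (v0,v3,v2) [-+-] → (-1.43, 0.451426, 0.6361)–(-1.43, 0.99, 0.6361)  len=0.5386
  (v5,v1,v4) [++-] → (-0.652059, -0.99, 0.6361)–(1.43, -0.99, 0.6361)  len=2.0821
  (v3,v7,v2) [++-] → (0.652059, 0.99, 0.6361)–(-1.43, 0.99, 0.6361)  len=2.0821
  (v2,v7,v6) [-+-] → (0.652059, 0.99, 0.6361)–(1.43, 0.99, 0.6361)  len=0.7779
  (v6,v5,v4) [-+-] → (1.43, -0.451426, 0.6361)–(1.43, -0.99, 0.6361)  len=0.5386
  (v7,v5,v6) [++-] → (1.43, -0.451426, 0.6361)–(1.43, 0.99, 0.6361)  len=1.4414

Chained into 1 loop(s):
  loop 1: 8 segments, perimeter = 9.6800
Total perimeter = 9.680


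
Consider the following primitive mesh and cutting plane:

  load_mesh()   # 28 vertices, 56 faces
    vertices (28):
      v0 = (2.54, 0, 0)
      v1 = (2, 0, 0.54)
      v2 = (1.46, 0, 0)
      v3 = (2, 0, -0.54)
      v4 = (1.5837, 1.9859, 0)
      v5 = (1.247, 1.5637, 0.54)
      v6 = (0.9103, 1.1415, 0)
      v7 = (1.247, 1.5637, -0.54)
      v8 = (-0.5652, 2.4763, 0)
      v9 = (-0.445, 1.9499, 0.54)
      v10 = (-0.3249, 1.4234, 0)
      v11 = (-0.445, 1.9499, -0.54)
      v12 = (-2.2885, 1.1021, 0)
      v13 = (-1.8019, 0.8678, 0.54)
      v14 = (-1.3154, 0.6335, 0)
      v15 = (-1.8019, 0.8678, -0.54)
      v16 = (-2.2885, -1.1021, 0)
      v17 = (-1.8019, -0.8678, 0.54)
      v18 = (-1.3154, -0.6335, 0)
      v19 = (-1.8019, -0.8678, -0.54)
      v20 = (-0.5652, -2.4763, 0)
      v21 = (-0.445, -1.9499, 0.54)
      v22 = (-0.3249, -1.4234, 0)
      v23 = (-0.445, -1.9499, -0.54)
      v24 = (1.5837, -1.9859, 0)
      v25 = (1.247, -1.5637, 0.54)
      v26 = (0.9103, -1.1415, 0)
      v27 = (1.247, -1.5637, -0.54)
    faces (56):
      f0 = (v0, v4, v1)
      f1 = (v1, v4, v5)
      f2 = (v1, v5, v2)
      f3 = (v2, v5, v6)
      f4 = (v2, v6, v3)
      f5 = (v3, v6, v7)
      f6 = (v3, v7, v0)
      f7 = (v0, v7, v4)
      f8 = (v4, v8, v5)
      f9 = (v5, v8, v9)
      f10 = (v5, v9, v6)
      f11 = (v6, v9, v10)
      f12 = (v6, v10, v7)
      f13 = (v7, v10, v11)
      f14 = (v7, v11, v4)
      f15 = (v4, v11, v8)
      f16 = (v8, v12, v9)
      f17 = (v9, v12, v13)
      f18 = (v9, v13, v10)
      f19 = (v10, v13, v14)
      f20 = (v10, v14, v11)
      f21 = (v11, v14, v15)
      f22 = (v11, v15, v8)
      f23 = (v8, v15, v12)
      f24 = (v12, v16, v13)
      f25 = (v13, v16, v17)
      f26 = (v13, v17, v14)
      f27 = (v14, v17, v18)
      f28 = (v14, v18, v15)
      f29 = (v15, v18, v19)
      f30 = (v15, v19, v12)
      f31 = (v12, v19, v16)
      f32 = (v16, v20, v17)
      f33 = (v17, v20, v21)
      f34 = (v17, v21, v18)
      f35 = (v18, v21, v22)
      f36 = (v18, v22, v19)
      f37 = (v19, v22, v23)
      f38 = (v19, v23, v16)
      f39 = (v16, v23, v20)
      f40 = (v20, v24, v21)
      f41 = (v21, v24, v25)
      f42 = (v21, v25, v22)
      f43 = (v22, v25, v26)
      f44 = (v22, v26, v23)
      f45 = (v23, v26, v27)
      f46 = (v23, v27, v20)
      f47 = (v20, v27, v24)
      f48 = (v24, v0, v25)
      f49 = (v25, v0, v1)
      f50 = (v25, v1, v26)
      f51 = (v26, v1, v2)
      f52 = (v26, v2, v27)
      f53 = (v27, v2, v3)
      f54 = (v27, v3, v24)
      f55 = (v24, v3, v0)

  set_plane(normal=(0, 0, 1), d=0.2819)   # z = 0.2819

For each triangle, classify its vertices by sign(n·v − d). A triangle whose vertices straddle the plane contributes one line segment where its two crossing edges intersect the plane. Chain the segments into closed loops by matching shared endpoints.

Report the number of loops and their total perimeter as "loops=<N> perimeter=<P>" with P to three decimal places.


loops=2 perimeter=24.298

Straddling triangles (28 of 56):
  (v0,v4,v1) [--+] → (1.80102, 0.949187, 0.2819)–(2.2581, 0, 0.2819)  len=1.0535
  (v1,v4,v5) [+-+] → (1.80102, 0.949187, 0.2819)–(1.40793, 1.7655, 0.2819)  len=0.9060
  (v1,v5,v2) [++-] → (1.34881, 0.816309, 0.2819)–(1.7419, 0, 0.2819)  len=0.9060
  (v2,v5,v6) [-+-] → (1.34881, 0.816309, 0.2819)–(1.08607, 1.3619, 0.2819)  len=0.6056
  (v4,v8,v5) [--+] → (0.380836, 1.99989, 0.2819)–(1.40793, 1.7655, 0.2819)  len=1.0535
  (v5,v8,v9) [+-+] → (0.380836, 1.99989, 0.2819)–(-0.502451, 2.2015, 0.2819)  len=0.9060
  (v5,v9,v6) [++-] → (0.202783, 1.56351, 0.2819)–(1.08607, 1.3619, 0.2819)  len=0.9060
  (v6,v9,v10) [-+-] → (0.202783, 1.56351, 0.2819)–(-0.387597, 1.69825, 0.2819)  len=0.6056
  (v8,v12,v9) [--+] → (-1.32612, 1.54468, 0.2819)–(-0.502451, 2.2015, 0.2819)  len=1.0535
  (v9,v12,v13) [+-+] → (-1.32612, 1.54468, 0.2819)–(-2.03448, 0.979787, 0.2819)  len=0.9060
  (v9,v13,v10) [++-] → (-1.09595, 1.13336, 0.2819)–(-0.387597, 1.69825, 0.2819)  len=0.9060
  (v10,v13,v14) [-+-] → (-1.09595, 1.13336, 0.2819)–(-1.56937, 0.755813, 0.2819)  len=0.6055
  (v12,v16,v13) [--+] → (-2.03448, -0.0737392, 0.2819)–(-2.03448, 0.979787, 0.2819)  len=1.0535
  (v13,v16,v17) [+-+] → (-2.03448, -0.0737392, 0.2819)–(-2.03448, -0.979787, 0.2819)  len=0.9060
  (v13,v17,v14) [++-] → (-1.56937, -0.150234, 0.2819)–(-1.56937, 0.755813, 0.2819)  len=0.9060
  (v14,v17,v18) [-+-] → (-1.56937, -0.150234, 0.2819)–(-1.56937, -0.755813, 0.2819)  len=0.6056
  (v16,v20,v17) [--+] → (-1.2108, -1.6366, 0.2819)–(-2.03448, -0.979787, 0.2819)  len=1.0535
  (v17,v20,v21) [+-+] → (-1.2108, -1.6366, 0.2819)–(-0.502451, -2.2015, 0.2819)  len=0.9060
  (v17,v21,v18) [++-] → (-0.861019, -1.32071, 0.2819)–(-1.56937, -0.755813, 0.2819)  len=0.9060
  (v18,v21,v22) [-+-] → (-0.861019, -1.32071, 0.2819)–(-0.387597, -1.69825, 0.2819)  len=0.6055
  (v20,v24,v21) [--+] → (0.524643, -1.96711, 0.2819)–(-0.502451, -2.2015, 0.2819)  len=1.0535
  (v21,v24,v25) [+-+] → (0.524643, -1.96711, 0.2819)–(1.40793, -1.7655, 0.2819)  len=0.9060
  (v21,v25,v22) [++-] → (0.49569, -1.49664, 0.2819)–(-0.387597, -1.69825, 0.2819)  len=0.9060
  (v22,v25,v26) [-+-] → (0.49569, -1.49664, 0.2819)–(1.08607, -1.3619, 0.2819)  len=0.6056
  (v24,v0,v25) [--+] → (1.86501, -0.816309, 0.2819)–(1.40793, -1.7655, 0.2819)  len=1.0535
  (v25,v0,v1) [+-+] → (1.86501, -0.816309, 0.2819)–(2.2581, 0, 0.2819)  len=0.9060
  (v25,v1,v26) [++-] → (1.47916, -0.545595, 0.2819)–(1.08607, -1.3619, 0.2819)  len=0.9060
  (v26,v1,v2) [-+-] → (1.47916, -0.545595, 0.2819)–(1.7419, 0, 0.2819)  len=0.6056

Chained into 2 loop(s):
  loop 1: 14 segments, perimeter = 13.7167
  loop 2: 14 segments, perimeter = 10.5810
Total perimeter = 24.298
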